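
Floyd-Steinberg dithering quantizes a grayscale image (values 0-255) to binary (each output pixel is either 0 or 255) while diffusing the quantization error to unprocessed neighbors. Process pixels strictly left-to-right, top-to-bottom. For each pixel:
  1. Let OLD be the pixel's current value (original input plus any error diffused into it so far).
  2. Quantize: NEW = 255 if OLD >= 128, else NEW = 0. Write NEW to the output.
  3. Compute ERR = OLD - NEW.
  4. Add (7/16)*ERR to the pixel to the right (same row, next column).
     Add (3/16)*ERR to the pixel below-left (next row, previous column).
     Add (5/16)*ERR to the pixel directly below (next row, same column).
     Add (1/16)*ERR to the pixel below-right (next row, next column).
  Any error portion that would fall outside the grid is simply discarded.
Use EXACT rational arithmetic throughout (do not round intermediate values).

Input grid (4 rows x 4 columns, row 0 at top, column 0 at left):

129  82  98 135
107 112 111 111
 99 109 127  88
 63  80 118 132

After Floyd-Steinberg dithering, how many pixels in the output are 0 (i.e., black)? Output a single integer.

Answer: 9

Derivation:
(0,0): OLD=129 → NEW=255, ERR=-126
(0,1): OLD=215/8 → NEW=0, ERR=215/8
(0,2): OLD=14049/128 → NEW=0, ERR=14049/128
(0,3): OLD=374823/2048 → NEW=255, ERR=-147417/2048
(1,0): OLD=9301/128 → NEW=0, ERR=9301/128
(1,1): OLD=168851/1024 → NEW=255, ERR=-92269/1024
(1,2): OLD=3082191/32768 → NEW=0, ERR=3082191/32768
(1,3): OLD=71574489/524288 → NEW=255, ERR=-62118951/524288
(2,0): OLD=1717249/16384 → NEW=0, ERR=1717249/16384
(2,1): OLD=78053467/524288 → NEW=255, ERR=-55639973/524288
(2,2): OLD=86106263/1048576 → NEW=0, ERR=86106263/1048576
(2,3): OLD=1556579451/16777216 → NEW=0, ERR=1556579451/16777216
(3,0): OLD=636322225/8388608 → NEW=0, ERR=636322225/8388608
(3,1): OLD=13686257775/134217728 → NEW=0, ERR=13686257775/134217728
(3,2): OLD=427428956945/2147483648 → NEW=255, ERR=-120179373295/2147483648
(3,3): OLD=4866786326775/34359738368 → NEW=255, ERR=-3894946957065/34359738368
Output grid:
  Row 0: #..#  (2 black, running=2)
  Row 1: .#.#  (2 black, running=4)
  Row 2: .#..  (3 black, running=7)
  Row 3: ..##  (2 black, running=9)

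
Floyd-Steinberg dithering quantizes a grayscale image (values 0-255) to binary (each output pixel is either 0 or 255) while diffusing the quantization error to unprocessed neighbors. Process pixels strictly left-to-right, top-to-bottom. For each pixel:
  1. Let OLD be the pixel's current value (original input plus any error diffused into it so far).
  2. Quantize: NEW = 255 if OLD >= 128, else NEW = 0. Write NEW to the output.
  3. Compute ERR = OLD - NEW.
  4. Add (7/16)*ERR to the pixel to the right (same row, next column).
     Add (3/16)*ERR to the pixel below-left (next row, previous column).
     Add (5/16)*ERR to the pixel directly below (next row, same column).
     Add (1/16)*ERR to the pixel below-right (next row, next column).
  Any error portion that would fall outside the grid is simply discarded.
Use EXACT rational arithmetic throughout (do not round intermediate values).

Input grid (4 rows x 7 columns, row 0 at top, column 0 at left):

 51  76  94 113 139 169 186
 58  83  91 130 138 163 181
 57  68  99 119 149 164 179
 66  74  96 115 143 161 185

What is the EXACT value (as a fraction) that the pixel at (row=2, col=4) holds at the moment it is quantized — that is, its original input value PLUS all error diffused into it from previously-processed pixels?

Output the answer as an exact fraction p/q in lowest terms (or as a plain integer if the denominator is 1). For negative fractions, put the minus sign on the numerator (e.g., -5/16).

Answer: 130458294123/1073741824

Derivation:
(0,0): OLD=51 → NEW=0, ERR=51
(0,1): OLD=1573/16 → NEW=0, ERR=1573/16
(0,2): OLD=35075/256 → NEW=255, ERR=-30205/256
(0,3): OLD=251413/4096 → NEW=0, ERR=251413/4096
(0,4): OLD=10869395/65536 → NEW=255, ERR=-5842285/65536
(0,5): OLD=136313349/1048576 → NEW=255, ERR=-131073531/1048576
(0,6): OLD=2203047459/16777216 → NEW=255, ERR=-2075142621/16777216
(1,0): OLD=23647/256 → NEW=0, ERR=23647/256
(1,1): OLD=276889/2048 → NEW=255, ERR=-245351/2048
(1,2): OLD=1269389/65536 → NEW=0, ERR=1269389/65536
(1,3): OLD=35013577/262144 → NEW=255, ERR=-31833143/262144
(1,4): OLD=627686139/16777216 → NEW=0, ERR=627686139/16777216
(1,5): OLD=14970923499/134217728 → NEW=0, ERR=14970923499/134217728
(1,6): OLD=393707887973/2147483648 → NEW=255, ERR=-153900442267/2147483648
(2,0): OLD=2077603/32768 → NEW=0, ERR=2077603/32768
(2,1): OLD=70995249/1048576 → NEW=0, ERR=70995249/1048576
(2,2): OLD=1751844819/16777216 → NEW=0, ERR=1751844819/16777216
(2,3): OLD=18114074619/134217728 → NEW=255, ERR=-16111446021/134217728
(2,4): OLD=130458294123/1073741824 → NEW=0, ERR=130458294123/1073741824
Target (2,4): original=149, with diffused error = 130458294123/1073741824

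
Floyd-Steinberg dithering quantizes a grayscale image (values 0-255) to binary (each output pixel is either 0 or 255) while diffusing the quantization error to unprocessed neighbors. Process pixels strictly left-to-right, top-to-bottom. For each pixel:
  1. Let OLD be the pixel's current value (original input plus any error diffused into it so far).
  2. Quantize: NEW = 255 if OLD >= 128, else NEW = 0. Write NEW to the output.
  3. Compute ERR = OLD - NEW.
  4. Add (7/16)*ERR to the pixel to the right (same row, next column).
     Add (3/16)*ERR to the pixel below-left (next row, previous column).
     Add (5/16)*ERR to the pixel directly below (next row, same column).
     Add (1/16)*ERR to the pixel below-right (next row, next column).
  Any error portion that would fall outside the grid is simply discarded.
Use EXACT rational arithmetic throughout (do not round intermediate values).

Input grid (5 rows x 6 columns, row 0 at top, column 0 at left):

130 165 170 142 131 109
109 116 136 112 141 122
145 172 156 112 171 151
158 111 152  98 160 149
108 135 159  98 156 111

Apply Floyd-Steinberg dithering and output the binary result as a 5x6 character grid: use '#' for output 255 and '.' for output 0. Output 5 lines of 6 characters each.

(0,0): OLD=130 → NEW=255, ERR=-125
(0,1): OLD=1765/16 → NEW=0, ERR=1765/16
(0,2): OLD=55875/256 → NEW=255, ERR=-9405/256
(0,3): OLD=515797/4096 → NEW=0, ERR=515797/4096
(0,4): OLD=12195795/65536 → NEW=255, ERR=-4515885/65536
(0,5): OLD=82683589/1048576 → NEW=0, ERR=82683589/1048576
(1,0): OLD=23199/256 → NEW=0, ERR=23199/256
(1,1): OLD=359257/2048 → NEW=255, ERR=-162983/2048
(1,2): OLD=7877965/65536 → NEW=0, ERR=7877965/65536
(1,3): OLD=49473673/262144 → NEW=255, ERR=-17373047/262144
(1,4): OLD=1897966139/16777216 → NEW=0, ERR=1897966139/16777216
(1,5): OLD=51493509165/268435456 → NEW=255, ERR=-16957532115/268435456
(2,0): OLD=5190371/32768 → NEW=255, ERR=-3165469/32768
(2,1): OLD=139534065/1048576 → NEW=255, ERR=-127852815/1048576
(2,2): OLD=2060589331/16777216 → NEW=0, ERR=2060589331/16777216
(2,3): OLD=23320089403/134217728 → NEW=255, ERR=-10905431237/134217728
(2,4): OLD=664938064945/4294967296 → NEW=255, ERR=-430278595535/4294967296
(2,5): OLD=6493967580775/68719476736 → NEW=0, ERR=6493967580775/68719476736
(3,0): OLD=1760766643/16777216 → NEW=0, ERR=1760766643/16777216
(3,1): OLD=18227262391/134217728 → NEW=255, ERR=-15998258249/134217728
(3,2): OLD=123885912981/1073741824 → NEW=0, ERR=123885912981/1073741824
(3,3): OLD=7695120367807/68719476736 → NEW=0, ERR=7695120367807/68719476736
(3,4): OLD=104631868662495/549755813888 → NEW=255, ERR=-35555863878945/549755813888
(3,5): OLD=1266409856158897/8796093022208 → NEW=255, ERR=-976593864504143/8796093022208
(4,0): OLD=254364124957/2147483648 → NEW=0, ERR=254364124957/2147483648
(4,1): OLD=6107946502649/34359738368 → NEW=255, ERR=-2653786781191/34359738368
(4,2): OLD=192207078913563/1099511627776 → NEW=255, ERR=-88168386169317/1099511627776
(4,3): OLD=1635989150210983/17592186044416 → NEW=0, ERR=1635989150210983/17592186044416
(4,4): OLD=45783469824841751/281474976710656 → NEW=255, ERR=-25992649236375529/281474976710656
(4,5): OLD=143491393356813633/4503599627370496 → NEW=0, ERR=143491393356813633/4503599627370496
Row 0: #.#.#.
Row 1: .#.#.#
Row 2: ##.##.
Row 3: .#..##
Row 4: .##.#.

Answer: #.#.#.
.#.#.#
##.##.
.#..##
.##.#.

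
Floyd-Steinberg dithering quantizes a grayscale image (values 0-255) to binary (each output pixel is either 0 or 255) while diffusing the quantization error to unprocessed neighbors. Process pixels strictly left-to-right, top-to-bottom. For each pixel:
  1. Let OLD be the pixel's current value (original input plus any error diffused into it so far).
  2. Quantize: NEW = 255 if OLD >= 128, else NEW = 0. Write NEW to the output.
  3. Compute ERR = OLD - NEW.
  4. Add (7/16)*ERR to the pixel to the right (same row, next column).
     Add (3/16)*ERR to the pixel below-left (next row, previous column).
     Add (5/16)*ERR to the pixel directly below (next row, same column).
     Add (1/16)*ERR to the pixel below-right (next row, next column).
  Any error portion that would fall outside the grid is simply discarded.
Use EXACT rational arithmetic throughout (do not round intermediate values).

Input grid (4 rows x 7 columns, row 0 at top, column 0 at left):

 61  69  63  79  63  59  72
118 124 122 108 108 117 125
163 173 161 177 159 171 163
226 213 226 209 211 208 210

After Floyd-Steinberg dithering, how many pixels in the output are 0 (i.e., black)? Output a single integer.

Answer: 11

Derivation:
(0,0): OLD=61 → NEW=0, ERR=61
(0,1): OLD=1531/16 → NEW=0, ERR=1531/16
(0,2): OLD=26845/256 → NEW=0, ERR=26845/256
(0,3): OLD=511499/4096 → NEW=0, ERR=511499/4096
(0,4): OLD=7709261/65536 → NEW=0, ERR=7709261/65536
(0,5): OLD=115830811/1048576 → NEW=0, ERR=115830811/1048576
(0,6): OLD=2018775229/16777216 → NEW=0, ERR=2018775229/16777216
(1,0): OLD=39681/256 → NEW=255, ERR=-25599/256
(1,1): OLD=273671/2048 → NEW=255, ERR=-248569/2048
(1,2): OLD=8589459/65536 → NEW=255, ERR=-8122221/65536
(1,3): OLD=31827671/262144 → NEW=0, ERR=31827671/262144
(1,4): OLD=3798291173/16777216 → NEW=255, ERR=-479898907/16777216
(1,5): OLD=22672008693/134217728 → NEW=255, ERR=-11553511947/134217728
(1,6): OLD=283138225339/2147483648 → NEW=255, ERR=-264470104901/2147483648
(2,0): OLD=3571517/32768 → NEW=0, ERR=3571517/32768
(2,1): OLD=160713839/1048576 → NEW=255, ERR=-106673041/1048576
(2,2): OLD=1559307533/16777216 → NEW=0, ERR=1559307533/16777216
(2,3): OLD=32547048933/134217728 → NEW=255, ERR=-1678471707/134217728
(2,4): OLD=146069936757/1073741824 → NEW=255, ERR=-127734228363/1073741824
(2,5): OLD=2308117733287/34359738368 → NEW=0, ERR=2308117733287/34359738368
(2,6): OLD=81651714346241/549755813888 → NEW=255, ERR=-58536018195199/549755813888
(3,0): OLD=4043074413/16777216 → NEW=255, ERR=-235115667/16777216
(3,1): OLD=26751819241/134217728 → NEW=255, ERR=-7473701399/134217728
(3,2): OLD=238349065803/1073741824 → NEW=255, ERR=-35455099317/1073741824
(3,3): OLD=747965273245/4294967296 → NEW=255, ERR=-347251387235/4294967296
(3,4): OLD=82609586949997/549755813888 → NEW=255, ERR=-57578145591443/549755813888
(3,5): OLD=685090884317335/4398046511104 → NEW=255, ERR=-436410976014185/4398046511104
(3,6): OLD=9676557787262921/70368744177664 → NEW=255, ERR=-8267471978041399/70368744177664
Output grid:
  Row 0: .......  (7 black, running=7)
  Row 1: ###.###  (1 black, running=8)
  Row 2: .#.##.#  (3 black, running=11)
  Row 3: #######  (0 black, running=11)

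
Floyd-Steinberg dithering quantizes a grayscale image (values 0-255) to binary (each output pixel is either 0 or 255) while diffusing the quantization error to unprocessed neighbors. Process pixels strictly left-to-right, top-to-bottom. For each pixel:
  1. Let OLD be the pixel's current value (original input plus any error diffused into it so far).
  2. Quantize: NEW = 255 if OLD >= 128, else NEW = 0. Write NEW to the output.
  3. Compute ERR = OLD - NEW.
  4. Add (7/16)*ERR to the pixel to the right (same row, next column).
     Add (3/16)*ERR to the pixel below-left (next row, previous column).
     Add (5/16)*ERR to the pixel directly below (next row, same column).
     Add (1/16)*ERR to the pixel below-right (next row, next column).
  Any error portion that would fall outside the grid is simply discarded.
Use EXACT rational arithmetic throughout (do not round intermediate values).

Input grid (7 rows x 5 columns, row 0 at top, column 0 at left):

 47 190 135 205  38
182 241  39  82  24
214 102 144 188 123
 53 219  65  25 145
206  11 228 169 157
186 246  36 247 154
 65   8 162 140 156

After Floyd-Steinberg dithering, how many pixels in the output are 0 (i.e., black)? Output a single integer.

(0,0): OLD=47 → NEW=0, ERR=47
(0,1): OLD=3369/16 → NEW=255, ERR=-711/16
(0,2): OLD=29583/256 → NEW=0, ERR=29583/256
(0,3): OLD=1046761/4096 → NEW=255, ERR=2281/4096
(0,4): OLD=2506335/65536 → NEW=0, ERR=2506335/65536
(1,0): OLD=48219/256 → NEW=255, ERR=-17061/256
(1,1): OLD=455805/2048 → NEW=255, ERR=-66435/2048
(1,2): OLD=3817281/65536 → NEW=0, ERR=3817281/65536
(1,3): OLD=31994733/262144 → NEW=0, ERR=31994733/262144
(1,4): OLD=374899111/4194304 → NEW=0, ERR=374899111/4194304
(2,0): OLD=6130607/32768 → NEW=255, ERR=-2225233/32768
(2,1): OLD=72256117/1048576 → NEW=0, ERR=72256117/1048576
(2,2): OLD=3577016479/16777216 → NEW=255, ERR=-701173601/16777216
(2,3): OLD=61271978349/268435456 → NEW=255, ERR=-7179062931/268435456
(2,4): OLD=630757859003/4294967296 → NEW=255, ERR=-464458801477/4294967296
(3,0): OLD=749923519/16777216 → NEW=0, ERR=749923519/16777216
(3,1): OLD=33287239379/134217728 → NEW=255, ERR=-938281261/134217728
(3,2): OLD=206903425665/4294967296 → NEW=0, ERR=206903425665/4294967296
(3,3): OLD=127388627161/8589934592 → NEW=0, ERR=127388627161/8589934592
(3,4): OLD=15946050615005/137438953472 → NEW=0, ERR=15946050615005/137438953472
(4,0): OLD=469563728465/2147483648 → NEW=255, ERR=-78044601775/2147483648
(4,1): OLD=325855515345/68719476736 → NEW=0, ERR=325855515345/68719476736
(4,2): OLD=272098840839775/1099511627776 → NEW=255, ERR=-8276624243105/1099511627776
(4,3): OLD=3432344284917969/17592186044416 → NEW=255, ERR=-1053663156408111/17592186044416
(4,4): OLD=47282293550745143/281474976710656 → NEW=255, ERR=-24493825510472137/281474976710656
(5,0): OLD=192999593028371/1099511627776 → NEW=255, ERR=-87375872054509/1099511627776
(5,1): OLD=1838663197467129/8796093022208 → NEW=255, ERR=-404340523195911/8796093022208
(5,2): OLD=732631440096449/281474976710656 → NEW=0, ERR=732631440096449/281474976710656
(5,3): OLD=239406045797721871/1125899906842624 → NEW=255, ERR=-47698430447147249/1125899906842624
(5,4): OLD=1883017405110632949/18014398509481984 → NEW=0, ERR=1883017405110632949/18014398509481984
(6,0): OLD=4439880291328227/140737488355328 → NEW=0, ERR=4439880291328227/140737488355328
(6,1): OLD=13322308460548429/4503599627370496 → NEW=0, ERR=13322308460548429/4503599627370496
(6,2): OLD=11045793395333807135/72057594037927936 → NEW=255, ERR=-7328893084337816545/72057594037927936
(6,3): OLD=117627023821499027477/1152921504606846976 → NEW=0, ERR=117627023821499027477/1152921504606846976
(6,4): OLD=4254803619106707005139/18446744073709551616 → NEW=255, ERR=-449116119689228656941/18446744073709551616
Output grid:
  Row 0: .#.#.  (3 black, running=3)
  Row 1: ##...  (3 black, running=6)
  Row 2: #.###  (1 black, running=7)
  Row 3: .#...  (4 black, running=11)
  Row 4: #.###  (1 black, running=12)
  Row 5: ##.#.  (2 black, running=14)
  Row 6: ..#.#  (3 black, running=17)

Answer: 17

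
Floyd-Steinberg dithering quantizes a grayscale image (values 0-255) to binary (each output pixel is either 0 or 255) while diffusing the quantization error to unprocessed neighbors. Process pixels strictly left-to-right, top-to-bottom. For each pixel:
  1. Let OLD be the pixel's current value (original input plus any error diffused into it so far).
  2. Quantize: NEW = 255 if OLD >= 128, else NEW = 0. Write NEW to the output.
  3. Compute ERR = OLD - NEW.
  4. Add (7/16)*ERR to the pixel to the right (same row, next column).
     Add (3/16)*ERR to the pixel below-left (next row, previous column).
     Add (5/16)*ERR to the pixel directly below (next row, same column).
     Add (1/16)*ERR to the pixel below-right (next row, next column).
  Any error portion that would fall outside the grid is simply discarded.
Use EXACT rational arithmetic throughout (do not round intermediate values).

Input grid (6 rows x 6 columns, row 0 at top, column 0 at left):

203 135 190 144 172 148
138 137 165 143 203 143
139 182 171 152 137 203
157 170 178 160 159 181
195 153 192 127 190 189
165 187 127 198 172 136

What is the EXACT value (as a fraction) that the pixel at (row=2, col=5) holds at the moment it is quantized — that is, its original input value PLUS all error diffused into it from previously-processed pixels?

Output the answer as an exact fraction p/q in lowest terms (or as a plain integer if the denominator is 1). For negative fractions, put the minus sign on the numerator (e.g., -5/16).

(0,0): OLD=203 → NEW=255, ERR=-52
(0,1): OLD=449/4 → NEW=0, ERR=449/4
(0,2): OLD=15303/64 → NEW=255, ERR=-1017/64
(0,3): OLD=140337/1024 → NEW=255, ERR=-120783/1024
(0,4): OLD=1972567/16384 → NEW=0, ERR=1972567/16384
(0,5): OLD=52605281/262144 → NEW=255, ERR=-14241439/262144
(1,0): OLD=9139/64 → NEW=255, ERR=-7181/64
(1,1): OLD=59781/512 → NEW=0, ERR=59781/512
(1,2): OLD=3211529/16384 → NEW=255, ERR=-966391/16384
(1,3): OLD=6679141/65536 → NEW=0, ERR=6679141/65536
(1,4): OLD=1122620255/4194304 → NEW=255, ERR=53072735/4194304
(1,5): OLD=9333738729/67108864 → NEW=255, ERR=-7779021591/67108864
(2,0): OLD=1030791/8192 → NEW=0, ERR=1030791/8192
(2,1): OLD=66968733/262144 → NEW=255, ERR=122013/262144
(2,2): OLD=751526359/4194304 → NEW=255, ERR=-318021161/4194304
(2,3): OLD=5011773215/33554432 → NEW=255, ERR=-3544606945/33554432
(2,4): OLD=85226327069/1073741824 → NEW=0, ERR=85226327069/1073741824
(2,5): OLD=3475362626715/17179869184 → NEW=255, ERR=-905504015205/17179869184
Target (2,5): original=203, with diffused error = 3475362626715/17179869184

Answer: 3475362626715/17179869184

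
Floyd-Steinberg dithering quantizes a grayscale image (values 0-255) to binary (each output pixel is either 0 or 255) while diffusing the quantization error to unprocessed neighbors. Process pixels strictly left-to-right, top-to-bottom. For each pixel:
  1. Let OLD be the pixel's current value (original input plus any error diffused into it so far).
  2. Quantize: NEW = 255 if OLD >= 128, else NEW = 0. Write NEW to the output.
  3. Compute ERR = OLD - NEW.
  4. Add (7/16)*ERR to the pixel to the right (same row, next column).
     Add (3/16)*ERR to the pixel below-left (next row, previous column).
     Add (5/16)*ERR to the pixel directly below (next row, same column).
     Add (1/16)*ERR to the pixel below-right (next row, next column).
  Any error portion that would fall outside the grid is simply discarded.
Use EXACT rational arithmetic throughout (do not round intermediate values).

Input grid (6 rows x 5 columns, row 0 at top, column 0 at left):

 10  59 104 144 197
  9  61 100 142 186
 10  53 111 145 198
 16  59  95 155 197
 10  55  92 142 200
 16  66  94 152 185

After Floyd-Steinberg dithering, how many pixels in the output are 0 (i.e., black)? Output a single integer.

Answer: 18

Derivation:
(0,0): OLD=10 → NEW=0, ERR=10
(0,1): OLD=507/8 → NEW=0, ERR=507/8
(0,2): OLD=16861/128 → NEW=255, ERR=-15779/128
(0,3): OLD=184459/2048 → NEW=0, ERR=184459/2048
(0,4): OLD=7746509/32768 → NEW=255, ERR=-609331/32768
(1,0): OLD=3073/128 → NEW=0, ERR=3073/128
(1,1): OLD=70471/1024 → NEW=0, ERR=70471/1024
(1,2): OLD=3684243/32768 → NEW=0, ERR=3684243/32768
(1,3): OLD=27281975/131072 → NEW=255, ERR=-6141385/131072
(1,4): OLD=346699333/2097152 → NEW=255, ERR=-188074427/2097152
(2,0): OLD=498173/16384 → NEW=0, ERR=498173/16384
(2,1): OLD=57876463/524288 → NEW=0, ERR=57876463/524288
(2,2): OLD=1593394701/8388608 → NEW=255, ERR=-545700339/8388608
(2,3): OLD=12362698071/134217728 → NEW=0, ERR=12362698071/134217728
(2,4): OLD=445268053921/2147483648 → NEW=255, ERR=-102340276319/2147483648
(3,0): OLD=387554797/8388608 → NEW=0, ERR=387554797/8388608
(3,1): OLD=6939905065/67108864 → NEW=0, ERR=6939905065/67108864
(3,2): OLD=309418059091/2147483648 → NEW=255, ERR=-238190271149/2147483648
(3,3): OLD=525090409867/4294967296 → NEW=0, ERR=525090409867/4294967296
(3,4): OLD=16585573361143/68719476736 → NEW=255, ERR=-937893206537/68719476736
(4,0): OLD=47059325315/1073741824 → NEW=0, ERR=47059325315/1073741824
(4,1): OLD=3043644189635/34359738368 → NEW=0, ERR=3043644189635/34359738368
(4,2): OLD=68983223743309/549755813888 → NEW=0, ERR=68983223743309/549755813888
(4,3): OLD=1984499491300547/8796093022208 → NEW=255, ERR=-258504229362493/8796093022208
(4,4): OLD=26813101572752085/140737488355328 → NEW=255, ERR=-9074957957856555/140737488355328
(5,0): OLD=25456517641513/549755813888 → NEW=0, ERR=25456517641513/549755813888
(5,1): OLD=616636671959163/4398046511104 → NEW=255, ERR=-504865188372357/4398046511104
(5,2): OLD=11683529392111635/140737488355328 → NEW=0, ERR=11683529392111635/140737488355328
(5,3): OLD=98453192620164285/562949953421312 → NEW=255, ERR=-45099045502270275/562949953421312
(5,4): OLD=1152595113774860943/9007199254740992 → NEW=0, ERR=1152595113774860943/9007199254740992
Output grid:
  Row 0: ..#.#  (3 black, running=3)
  Row 1: ...##  (3 black, running=6)
  Row 2: ..#.#  (3 black, running=9)
  Row 3: ..#.#  (3 black, running=12)
  Row 4: ...##  (3 black, running=15)
  Row 5: .#.#.  (3 black, running=18)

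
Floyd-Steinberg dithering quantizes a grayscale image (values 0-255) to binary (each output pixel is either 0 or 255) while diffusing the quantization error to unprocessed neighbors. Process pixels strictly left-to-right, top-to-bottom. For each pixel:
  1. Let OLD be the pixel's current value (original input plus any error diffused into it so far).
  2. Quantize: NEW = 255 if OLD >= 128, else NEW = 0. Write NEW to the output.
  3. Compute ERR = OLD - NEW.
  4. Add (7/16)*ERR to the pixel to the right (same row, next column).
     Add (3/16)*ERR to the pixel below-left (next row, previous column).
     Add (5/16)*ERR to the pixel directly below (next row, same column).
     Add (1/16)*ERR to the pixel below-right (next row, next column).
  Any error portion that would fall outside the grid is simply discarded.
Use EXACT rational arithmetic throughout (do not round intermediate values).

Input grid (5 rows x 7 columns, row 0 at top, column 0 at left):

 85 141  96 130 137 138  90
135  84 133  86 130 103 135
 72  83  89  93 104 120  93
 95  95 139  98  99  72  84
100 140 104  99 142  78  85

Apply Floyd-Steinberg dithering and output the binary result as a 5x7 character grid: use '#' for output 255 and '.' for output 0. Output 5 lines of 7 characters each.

(0,0): OLD=85 → NEW=0, ERR=85
(0,1): OLD=2851/16 → NEW=255, ERR=-1229/16
(0,2): OLD=15973/256 → NEW=0, ERR=15973/256
(0,3): OLD=644291/4096 → NEW=255, ERR=-400189/4096
(0,4): OLD=6177109/65536 → NEW=0, ERR=6177109/65536
(0,5): OLD=187943251/1048576 → NEW=255, ERR=-79443629/1048576
(0,6): OLD=953844037/16777216 → NEW=0, ERR=953844037/16777216
(1,0): OLD=37673/256 → NEW=255, ERR=-27607/256
(1,1): OLD=61087/2048 → NEW=0, ERR=61087/2048
(1,2): OLD=9334155/65536 → NEW=255, ERR=-7377525/65536
(1,3): OLD=7285039/262144 → NEW=0, ERR=7285039/262144
(1,4): OLD=2538408621/16777216 → NEW=255, ERR=-1739781459/16777216
(1,5): OLD=6778881725/134217728 → NEW=0, ERR=6778881725/134217728
(1,6): OLD=365347441523/2147483648 → NEW=255, ERR=-182260888717/2147483648
(2,0): OLD=1438277/32768 → NEW=0, ERR=1438277/32768
(2,1): OLD=87741639/1048576 → NEW=0, ERR=87741639/1048576
(2,2): OLD=1635858709/16777216 → NEW=0, ERR=1635858709/16777216
(2,3): OLD=15819365037/134217728 → NEW=0, ERR=15819365037/134217728
(2,4): OLD=144274590717/1073741824 → NEW=255, ERR=-129529574403/1073741824
(2,5): OLD=2082590407615/34359738368 → NEW=0, ERR=2082590407615/34359738368
(2,6): OLD=52859946169129/549755813888 → NEW=0, ERR=52859946169129/549755813888
(3,0): OLD=2087184757/16777216 → NEW=0, ERR=2087184757/16777216
(3,1): OLD=26387483345/134217728 → NEW=255, ERR=-7838037295/134217728
(3,2): OLD=183878669635/1073741824 → NEW=255, ERR=-89925495485/1073741824
(3,3): OLD=350757386821/4294967296 → NEW=0, ERR=350757386821/4294967296
(3,4): OLD=63641036004725/549755813888 → NEW=0, ERR=63641036004725/549755813888
(3,5): OLD=668836939327151/4398046511104 → NEW=255, ERR=-452664921004369/4398046511104
(3,6): OLD=5123289482833073/70368744177664 → NEW=0, ERR=5123289482833073/70368744177664
(4,0): OLD=274721643195/2147483648 → NEW=0, ERR=274721643195/2147483648
(4,1): OLD=5833978566271/34359738368 → NEW=255, ERR=-2927754717569/34359738368
(4,2): OLD=28703882079953/549755813888 → NEW=0, ERR=28703882079953/549755813888
(4,3): OLD=720553182824779/4398046511104 → NEW=255, ERR=-400948677506741/4398046511104
(4,4): OLD=4366271585980849/35184372088832 → NEW=0, ERR=4366271585980849/35184372088832
(4,5): OLD=136250722314211057/1125899906842624 → NEW=0, ERR=136250722314211057/1125899906842624
(4,6): OLD=2778959868354973415/18014398509481984 → NEW=255, ERR=-1814711751562932505/18014398509481984
Row 0: .#.#.#.
Row 1: #.#.#.#
Row 2: ....#..
Row 3: .##..#.
Row 4: .#.#..#

Answer: .#.#.#.
#.#.#.#
....#..
.##..#.
.#.#..#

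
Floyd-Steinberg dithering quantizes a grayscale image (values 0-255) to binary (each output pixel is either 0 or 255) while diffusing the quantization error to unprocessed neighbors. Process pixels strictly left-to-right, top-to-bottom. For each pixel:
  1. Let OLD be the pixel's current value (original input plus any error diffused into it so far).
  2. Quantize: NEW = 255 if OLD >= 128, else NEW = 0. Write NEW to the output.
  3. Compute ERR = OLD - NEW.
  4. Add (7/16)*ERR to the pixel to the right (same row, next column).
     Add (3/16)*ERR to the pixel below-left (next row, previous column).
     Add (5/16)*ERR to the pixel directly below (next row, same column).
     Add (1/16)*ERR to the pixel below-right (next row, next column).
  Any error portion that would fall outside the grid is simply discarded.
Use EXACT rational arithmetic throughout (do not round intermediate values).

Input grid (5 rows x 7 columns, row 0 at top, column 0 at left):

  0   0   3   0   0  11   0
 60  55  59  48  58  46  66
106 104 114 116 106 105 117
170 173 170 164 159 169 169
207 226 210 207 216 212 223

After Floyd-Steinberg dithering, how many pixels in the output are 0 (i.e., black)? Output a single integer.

(0,0): OLD=0 → NEW=0, ERR=0
(0,1): OLD=0 → NEW=0, ERR=0
(0,2): OLD=3 → NEW=0, ERR=3
(0,3): OLD=21/16 → NEW=0, ERR=21/16
(0,4): OLD=147/256 → NEW=0, ERR=147/256
(0,5): OLD=46085/4096 → NEW=0, ERR=46085/4096
(0,6): OLD=322595/65536 → NEW=0, ERR=322595/65536
(1,0): OLD=60 → NEW=0, ERR=60
(1,1): OLD=1309/16 → NEW=0, ERR=1309/16
(1,2): OLD=12285/128 → NEW=0, ERR=12285/128
(1,3): OLD=371487/4096 → NEW=0, ERR=371487/4096
(1,4): OLD=819611/8192 → NEW=0, ERR=819611/8192
(1,5): OLD=98824929/1048576 → NEW=0, ERR=98824929/1048576
(1,6): OLD=1836676119/16777216 → NEW=0, ERR=1836676119/16777216
(2,0): OLD=35863/256 → NEW=255, ERR=-29417/256
(2,1): OLD=413855/4096 → NEW=0, ERR=413855/4096
(2,2): OLD=6891627/32768 → NEW=255, ERR=-1464213/32768
(2,3): OLD=78407689/524288 → NEW=255, ERR=-55285751/524288
(2,4): OLD=1920510881/16777216 → NEW=0, ERR=1920510881/16777216
(2,5): OLD=14180971263/67108864 → NEW=255, ERR=-2931789057/67108864
(2,6): OLD=148163587845/1073741824 → NEW=255, ERR=-125640577275/1073741824
(3,0): OLD=10029325/65536 → NEW=255, ERR=-6682355/65536
(3,1): OLD=151419533/1048576 → NEW=255, ERR=-115967347/1048576
(3,2): OLD=1580313585/16777216 → NEW=0, ERR=1580313585/16777216
(3,3): OLD=25625872653/134217728 → NEW=255, ERR=-8599647987/134217728
(3,4): OLD=326328912765/2147483648 → NEW=255, ERR=-221279417475/2147483648
(3,5): OLD=3280735541865/34359738368 → NEW=0, ERR=3280735541865/34359738368
(3,6): OLD=94270312978943/549755813888 → NEW=255, ERR=-45917419562497/549755813888
(4,0): OLD=2590393271/16777216 → NEW=255, ERR=-1687796809/16777216
(4,1): OLD=10651176377/67108864 → NEW=255, ERR=-6461583943/67108864
(4,2): OLD=383079169901/2147483648 → NEW=255, ERR=-164529160339/2147483648
(4,3): OLD=2405615883649/17179869184 → NEW=255, ERR=-1975250758271/17179869184
(4,4): OLD=81032088526937/549755813888 → NEW=255, ERR=-59155644014503/549755813888
(4,5): OLD=379685316598671/2199023255552 → NEW=255, ERR=-181065613567089/2199023255552
(4,6): OLD=5870274364269333/35184372088832 → NEW=255, ERR=-3101740518382827/35184372088832
Output grid:
  Row 0: .......  (7 black, running=7)
  Row 1: .......  (7 black, running=14)
  Row 2: #.##.##  (2 black, running=16)
  Row 3: ##.##.#  (2 black, running=18)
  Row 4: #######  (0 black, running=18)

Answer: 18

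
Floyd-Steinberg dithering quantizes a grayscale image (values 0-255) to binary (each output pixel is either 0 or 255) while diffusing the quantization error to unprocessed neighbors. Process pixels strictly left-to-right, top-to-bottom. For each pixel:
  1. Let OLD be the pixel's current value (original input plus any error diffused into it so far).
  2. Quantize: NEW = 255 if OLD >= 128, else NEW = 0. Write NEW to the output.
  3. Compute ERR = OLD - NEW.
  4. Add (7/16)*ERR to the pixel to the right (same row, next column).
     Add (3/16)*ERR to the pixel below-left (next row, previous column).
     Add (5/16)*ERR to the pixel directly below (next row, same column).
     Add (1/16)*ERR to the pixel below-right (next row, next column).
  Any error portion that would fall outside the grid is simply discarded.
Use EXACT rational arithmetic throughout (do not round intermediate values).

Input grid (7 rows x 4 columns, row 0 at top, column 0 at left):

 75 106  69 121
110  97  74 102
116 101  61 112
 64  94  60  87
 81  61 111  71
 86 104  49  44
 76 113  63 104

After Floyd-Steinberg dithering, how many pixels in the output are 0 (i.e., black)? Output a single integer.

(0,0): OLD=75 → NEW=0, ERR=75
(0,1): OLD=2221/16 → NEW=255, ERR=-1859/16
(0,2): OLD=4651/256 → NEW=0, ERR=4651/256
(0,3): OLD=528173/4096 → NEW=255, ERR=-516307/4096
(1,0): OLD=28583/256 → NEW=0, ERR=28583/256
(1,1): OLD=240913/2048 → NEW=0, ERR=240913/2048
(1,2): OLD=6569701/65536 → NEW=0, ERR=6569701/65536
(1,3): OLD=112828755/1048576 → NEW=0, ERR=112828755/1048576
(2,0): OLD=5667147/32768 → NEW=255, ERR=-2688693/32768
(2,1): OLD=133836905/1048576 → NEW=0, ERR=133836905/1048576
(2,2): OLD=368459789/2097152 → NEW=255, ERR=-166313971/2097152
(2,3): OLD=3932416569/33554432 → NEW=0, ERR=3932416569/33554432
(3,0): OLD=1045061659/16777216 → NEW=0, ERR=1045061659/16777216
(3,1): OLD=37887170757/268435456 → NEW=255, ERR=-30563870523/268435456
(3,2): OLD=65950247995/4294967296 → NEW=0, ERR=65950247995/4294967296
(3,3): OLD=8616381803549/68719476736 → NEW=0, ERR=8616381803549/68719476736
(4,0): OLD=339805672127/4294967296 → NEW=0, ERR=339805672127/4294967296
(4,1): OLD=2295402336317/34359738368 → NEW=0, ERR=2295402336317/34359738368
(4,2): OLD=177482237787933/1099511627776 → NEW=255, ERR=-102893227294947/1099511627776
(4,3): OLD=1234986425859547/17592186044416 → NEW=0, ERR=1234986425859547/17592186044416
(5,0): OLD=67757433888399/549755813888 → NEW=0, ERR=67757433888399/549755813888
(5,1): OLD=2923766367047241/17592186044416 → NEW=255, ERR=-1562241074278839/17592186044416
(5,2): OLD=-15458330342267/8796093022208 → NEW=0, ERR=-15458330342267/8796093022208
(5,3): OLD=16697122843055709/281474976710656 → NEW=0, ERR=16697122843055709/281474976710656
(6,0): OLD=27546564429317179/281474976710656 → NEW=0, ERR=27546564429317179/281474976710656
(6,1): OLD=609961229393781837/4503599627370496 → NEW=255, ERR=-538456675585694643/4503599627370496
(6,2): OLD=1132386551064685195/72057594037927936 → NEW=0, ERR=1132386551064685195/72057594037927936
(6,3): OLD=149076224933512338125/1152921504606846976 → NEW=255, ERR=-144918758741233640755/1152921504606846976
Output grid:
  Row 0: .#.#  (2 black, running=2)
  Row 1: ....  (4 black, running=6)
  Row 2: #.#.  (2 black, running=8)
  Row 3: .#..  (3 black, running=11)
  Row 4: ..#.  (3 black, running=14)
  Row 5: .#..  (3 black, running=17)
  Row 6: .#.#  (2 black, running=19)

Answer: 19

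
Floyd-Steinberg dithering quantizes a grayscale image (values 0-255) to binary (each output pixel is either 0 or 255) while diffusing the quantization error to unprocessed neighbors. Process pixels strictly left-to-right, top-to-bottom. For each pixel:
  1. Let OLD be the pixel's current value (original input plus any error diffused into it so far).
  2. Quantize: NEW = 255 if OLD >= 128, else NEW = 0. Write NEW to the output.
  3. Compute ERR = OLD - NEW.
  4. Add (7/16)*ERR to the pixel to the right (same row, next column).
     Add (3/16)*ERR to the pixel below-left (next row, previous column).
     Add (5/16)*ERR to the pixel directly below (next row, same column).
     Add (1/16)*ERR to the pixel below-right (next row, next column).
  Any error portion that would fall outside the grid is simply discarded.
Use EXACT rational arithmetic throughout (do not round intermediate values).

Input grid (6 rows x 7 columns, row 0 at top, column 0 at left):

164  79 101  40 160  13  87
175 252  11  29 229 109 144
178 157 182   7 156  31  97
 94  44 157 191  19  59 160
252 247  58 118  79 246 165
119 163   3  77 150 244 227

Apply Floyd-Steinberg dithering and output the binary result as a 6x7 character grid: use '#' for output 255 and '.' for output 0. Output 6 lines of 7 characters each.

(0,0): OLD=164 → NEW=255, ERR=-91
(0,1): OLD=627/16 → NEW=0, ERR=627/16
(0,2): OLD=30245/256 → NEW=0, ERR=30245/256
(0,3): OLD=375555/4096 → NEW=0, ERR=375555/4096
(0,4): OLD=13114645/65536 → NEW=255, ERR=-3597035/65536
(0,5): OLD=-11547757/1048576 → NEW=0, ERR=-11547757/1048576
(0,6): OLD=1378783493/16777216 → NEW=0, ERR=1378783493/16777216
(1,0): OLD=39401/256 → NEW=255, ERR=-25879/256
(1,1): OLD=484319/2048 → NEW=255, ERR=-37921/2048
(1,2): OLD=3896779/65536 → NEW=0, ERR=3896779/65536
(1,3): OLD=21170543/262144 → NEW=0, ERR=21170543/262144
(1,4): OLD=4208493677/16777216 → NEW=255, ERR=-69696403/16777216
(1,5): OLD=15531639421/134217728 → NEW=0, ERR=15531639421/134217728
(1,6): OLD=471632348083/2147483648 → NEW=255, ERR=-75975982157/2147483648
(2,0): OLD=4683781/32768 → NEW=255, ERR=-3672059/32768
(2,1): OLD=112215559/1048576 → NEW=0, ERR=112215559/1048576
(2,2): OLD=4385335509/16777216 → NEW=255, ERR=107145429/16777216
(2,3): OLD=5096063085/134217728 → NEW=0, ERR=5096063085/134217728
(2,4): OLD=212663135421/1073741824 → NEW=255, ERR=-61141029699/1073741824
(2,5): OLD=1214859541247/34359738368 → NEW=0, ERR=1214859541247/34359738368
(2,6): OLD=59728351855081/549755813888 → NEW=0, ERR=59728351855081/549755813888
(3,0): OLD=1326175541/16777216 → NEW=0, ERR=1326175541/16777216
(3,1): OLD=14256487825/134217728 → NEW=0, ERR=14256487825/134217728
(3,2): OLD=235443972739/1073741824 → NEW=255, ERR=-38360192381/1073741824
(3,3): OLD=760027602309/4294967296 → NEW=255, ERR=-335189058171/4294967296
(3,4): OLD=-13158620772043/549755813888 → NEW=0, ERR=-13158620772043/549755813888
(3,5): OLD=335964377282543/4398046511104 → NEW=0, ERR=335964377282543/4398046511104
(3,6): OLD=16155385804886897/70368744177664 → NEW=255, ERR=-1788643960417423/70368744177664
(4,0): OLD=636982364411/2147483648 → NEW=255, ERR=89374034171/2147483648
(4,1): OLD=10192581957055/34359738368 → NEW=255, ERR=1430848673215/34359738368
(4,2): OLD=31369270624145/549755813888 → NEW=0, ERR=31369270624145/549755813888
(4,3): OLD=491943296472459/4398046511104 → NEW=0, ERR=491943296472459/4398046511104
(4,4): OLD=4570524285370737/35184372088832 → NEW=255, ERR=-4401490597281423/35184372088832
(4,5): OLD=235177423563875249/1125899906842624 → NEW=255, ERR=-51927052680993871/1125899906842624
(4,6): OLD=2551801749048507431/18014398509481984 → NEW=255, ERR=-2041869870869398489/18014398509481984
(5,0): OLD=76863410605997/549755813888 → NEW=255, ERR=-63324321935443/549755813888
(5,1): OLD=610974183774607/4398046511104 → NEW=255, ERR=-510527676556913/4398046511104
(5,2): OLD=-224419079405351/35184372088832 → NEW=0, ERR=-224419079405351/35184372088832
(5,3): OLD=25128553122301469/281474976710656 → NEW=0, ERR=25128553122301469/281474976710656
(5,4): OLD=2671677094135678943/18014398509481984 → NEW=255, ERR=-1921994525782226977/18014398509481984
(5,5): OLD=22170456543823141487/144115188075855872 → NEW=255, ERR=-14578916415520105873/144115188075855872
(5,6): OLD=333052490604924630945/2305843009213693952 → NEW=255, ERR=-254937476744567326815/2305843009213693952
Row 0: #...#..
Row 1: ##..#.#
Row 2: #.#.#..
Row 3: ..##..#
Row 4: ##..###
Row 5: ##..###

Answer: #...#..
##..#.#
#.#.#..
..##..#
##..###
##..###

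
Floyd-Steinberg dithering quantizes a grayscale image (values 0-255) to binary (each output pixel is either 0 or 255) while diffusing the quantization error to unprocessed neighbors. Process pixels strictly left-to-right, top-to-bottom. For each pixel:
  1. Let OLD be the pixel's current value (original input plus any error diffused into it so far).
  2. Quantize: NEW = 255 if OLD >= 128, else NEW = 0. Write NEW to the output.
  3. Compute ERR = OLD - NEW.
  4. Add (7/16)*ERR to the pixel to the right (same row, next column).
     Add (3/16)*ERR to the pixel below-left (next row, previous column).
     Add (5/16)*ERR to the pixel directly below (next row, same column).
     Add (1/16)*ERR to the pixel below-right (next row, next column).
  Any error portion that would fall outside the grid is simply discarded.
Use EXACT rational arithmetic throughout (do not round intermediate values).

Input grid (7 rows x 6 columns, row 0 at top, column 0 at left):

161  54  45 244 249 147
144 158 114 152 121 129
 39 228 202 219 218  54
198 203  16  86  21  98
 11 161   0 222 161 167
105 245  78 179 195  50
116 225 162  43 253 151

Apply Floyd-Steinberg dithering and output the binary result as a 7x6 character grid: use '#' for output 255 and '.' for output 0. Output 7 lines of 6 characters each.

Answer: #..###
.#.#.#
.####.
##....
.#.###
.#.#..
##..##

Derivation:
(0,0): OLD=161 → NEW=255, ERR=-94
(0,1): OLD=103/8 → NEW=0, ERR=103/8
(0,2): OLD=6481/128 → NEW=0, ERR=6481/128
(0,3): OLD=545079/2048 → NEW=255, ERR=22839/2048
(0,4): OLD=8319105/32768 → NEW=255, ERR=-36735/32768
(0,5): OLD=76813191/524288 → NEW=255, ERR=-56880249/524288
(1,0): OLD=14981/128 → NEW=0, ERR=14981/128
(1,1): OLD=222051/1024 → NEW=255, ERR=-39069/1024
(1,2): OLD=3801951/32768 → NEW=0, ERR=3801951/32768
(1,3): OLD=27420371/131072 → NEW=255, ERR=-6002989/131072
(1,4): OLD=679205113/8388608 → NEW=0, ERR=679205113/8388608
(1,5): OLD=17508698623/134217728 → NEW=255, ERR=-16716822017/134217728
(2,0): OLD=1121009/16384 → NEW=0, ERR=1121009/16384
(2,1): OLD=144221739/524288 → NEW=255, ERR=10528299/524288
(2,2): OLD=1980313793/8388608 → NEW=255, ERR=-158781247/8388608
(2,3): OLD=14686086009/67108864 → NEW=255, ERR=-2426674311/67108864
(2,4): OLD=432216877163/2147483648 → NEW=255, ERR=-115391453077/2147483648
(2,5): OLD=-115783552099/34359738368 → NEW=0, ERR=-115783552099/34359738368
(3,0): OLD=1871890721/8388608 → NEW=255, ERR=-267204319/8388608
(3,1): OLD=13157822669/67108864 → NEW=255, ERR=-3954937651/67108864
(3,2): OLD=-11394172457/536870912 → NEW=0, ERR=-11394172457/536870912
(3,3): OLD=1860810422629/34359738368 → NEW=0, ERR=1860810422629/34359738368
(3,4): OLD=6874710450181/274877906944 → NEW=0, ERR=6874710450181/274877906944
(3,5): OLD=459730083161643/4398046511104 → NEW=0, ERR=459730083161643/4398046511104
(4,0): OLD=-10741825649/1073741824 → NEW=0, ERR=-10741825649/1073741824
(4,1): OLD=2271803959427/17179869184 → NEW=255, ERR=-2109062682493/17179869184
(4,2): OLD=-29615509550567/549755813888 → NEW=0, ERR=-29615509550567/549755813888
(4,3): OLD=1923869547991645/8796093022208 → NEW=255, ERR=-319134172671395/8796093022208
(4,4): OLD=24759498055699885/140737488355328 → NEW=255, ERR=-11128561474908755/140737488355328
(4,5): OLD=375227303617430683/2251799813685248 → NEW=255, ERR=-198981648872307557/2251799813685248
(5,0): OLD=21675646129721/274877906944 → NEW=0, ERR=21675646129721/274877906944
(5,1): OLD=2026705463674185/8796093022208 → NEW=255, ERR=-216298256988855/8796093022208
(5,2): OLD=2528476458648819/70368744177664 → NEW=0, ERR=2528476458648819/70368744177664
(5,3): OLD=371972848387359841/2251799813685248 → NEW=255, ERR=-202236104102378399/2251799813685248
(5,4): OLD=505129309645978097/4503599627370496 → NEW=0, ERR=505129309645978097/4503599627370496
(5,5): OLD=4792854413498087749/72057594037927936 → NEW=0, ERR=4792854413498087749/72057594037927936
(6,0): OLD=19144757259006843/140737488355328 → NEW=255, ERR=-16743302271601797/140737488355328
(6,1): OLD=398416771189169887/2251799813685248 → NEW=255, ERR=-175792181300568353/2251799813685248
(6,2): OLD=1087148853813928327/9007199254740992 → NEW=0, ERR=1087148853813928327/9007199254740992
(6,3): OLD=13116693826494650219/144115188075855872 → NEW=0, ERR=13116693826494650219/144115188075855872
(6,4): OLD=771829843478319925867/2305843009213693952 → NEW=255, ERR=183839876128827968107/2305843009213693952
(6,5): OLD=7883278755860515190285/36893488147419103232 → NEW=255, ERR=-1524560721731356133875/36893488147419103232
Row 0: #..###
Row 1: .#.#.#
Row 2: .####.
Row 3: ##....
Row 4: .#.###
Row 5: .#.#..
Row 6: ##..##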